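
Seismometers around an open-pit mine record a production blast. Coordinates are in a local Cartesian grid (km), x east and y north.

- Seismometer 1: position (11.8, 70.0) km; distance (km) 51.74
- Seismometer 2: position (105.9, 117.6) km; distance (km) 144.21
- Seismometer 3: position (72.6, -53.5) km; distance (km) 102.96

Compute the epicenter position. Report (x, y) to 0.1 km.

(0.1, 19.6)

Circle about each station: (x − 11.8)² + (y − 70.0)² = 51.74²; (x − 105.9)² + (y − 117.6)² = 144.21²; (x − 72.6)² + (y + 53.5)² = 102.96².
Subtracting the Seismometer 1 equation from the Seismometer 2 and Seismometer 3 equations removes the quadratic terms:
188.2 x + 95.2 y = 1885.83
121.6 x − 247.0 y = -4829.96
Solving the 2×2 system: x ≈ 0.1, y ≈ 19.6 km.
Check against Seismometer 1 (with the unrounded x, y): √((x − 11.8)²+(y − 70.0)²) = 51.73 ≈ 51.74 km. ✓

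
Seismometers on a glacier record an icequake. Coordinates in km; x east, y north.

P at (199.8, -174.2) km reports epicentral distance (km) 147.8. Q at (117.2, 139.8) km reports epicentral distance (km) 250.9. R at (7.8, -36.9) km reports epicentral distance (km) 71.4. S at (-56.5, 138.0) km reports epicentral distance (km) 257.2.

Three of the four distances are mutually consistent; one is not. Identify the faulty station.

P

Solve using three stations at a time. Using Q, R, S (subtract circle equations pairwise → linear system) gives (x, y) ≈ (42.0, -99.6).
Distances from that point to each station vs reported:
  P: calculated 174.5 vs reported 147.8 → residual 26.7 km
  Q: calculated 250.9 vs reported 250.9 → residual 0.0 km
  R: calculated 71.4 vs reported 71.4 → residual 0.0 km
  S: calculated 257.2 vs reported 257.2 → residual 0.0 km
Q, R, S are mutually consistent (residuals ≈ 0); P is off by 26.7 km.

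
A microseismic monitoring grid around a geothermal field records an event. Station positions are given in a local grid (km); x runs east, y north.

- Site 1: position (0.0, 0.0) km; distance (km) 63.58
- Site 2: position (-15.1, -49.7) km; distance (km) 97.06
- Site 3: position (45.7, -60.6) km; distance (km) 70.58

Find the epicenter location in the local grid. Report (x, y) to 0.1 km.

(63.1, 7.8)

Circle about each station: x² + y² = 63.58²; (x + 15.1)² + (y + 49.7)² = 97.06²; (x − 45.7)² + (y + 60.6)² = 70.58².
Subtracting the Site 1 equation from the Site 2 and Site 3 equations removes the quadratic terms:
-30.2 x − 99.4 y = -2680.13
91.4 x − 121.2 y = 4821.73
Solving the 2×2 system: x ≈ 63.1, y ≈ 7.8 km.
Check against Site 1 (with the unrounded x, y): √(x²+y²) = 63.57 ≈ 63.58 km. ✓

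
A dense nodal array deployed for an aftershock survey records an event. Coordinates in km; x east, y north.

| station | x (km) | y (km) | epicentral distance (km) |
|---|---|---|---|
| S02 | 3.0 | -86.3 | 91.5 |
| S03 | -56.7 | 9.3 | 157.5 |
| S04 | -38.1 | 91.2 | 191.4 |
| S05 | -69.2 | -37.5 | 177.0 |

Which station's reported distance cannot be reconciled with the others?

Solve using three stations at a time. Using S02, S03, S04 (subtract circle equations pairwise → linear system) gives (x, y) ≈ (88.0, -52.7).
Distances from that point to each station vs reported:
  S02: calculated 91.4 vs reported 91.5 → residual 0.1 km
  S03: calculated 157.5 vs reported 157.5 → residual 0.0 km
  S04: calculated 191.4 vs reported 191.4 → residual 0.0 km
  S05: calculated 158.0 vs reported 177.0 → residual 19.0 km
S02, S03, S04 are mutually consistent (residuals ≈ 0); S05 is off by 19.0 km.

S05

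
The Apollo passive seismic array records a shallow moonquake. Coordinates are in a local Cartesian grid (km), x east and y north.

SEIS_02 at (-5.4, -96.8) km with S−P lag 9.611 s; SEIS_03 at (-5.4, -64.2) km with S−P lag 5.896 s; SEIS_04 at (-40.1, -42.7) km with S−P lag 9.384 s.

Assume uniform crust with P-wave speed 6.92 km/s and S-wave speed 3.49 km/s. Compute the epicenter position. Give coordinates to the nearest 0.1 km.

x ≈ 25.7 km, y ≈ -36.7 km

Distance from S−P lag: d = Δt · v_P v_S / (v_P − v_S) = Δt · (6.92·3.49)/(6.92−3.49) ≈ 7.0410·Δt.
So d_SEIS_02 = 67.67, d_SEIS_03 = 41.51, d_SEIS_04 = 66.07 km.
Circle about each station: (x + 5.4)² + (y + 96.8)² = 67.67²; (x + 5.4)² + (y + 64.2)² = 41.51²; (x + 40.1)² + (y + 42.7)² = 66.07².
Subtracting the SEIS_02 equation from the SEIS_03 and SEIS_04 equations removes the quadratic terms:
0.0 x + 65.2 y = -2392.45
-69.4 x + 108.2 y = -5754.12
Solving the 2×2 system: x ≈ 25.7, y ≈ -36.7 km.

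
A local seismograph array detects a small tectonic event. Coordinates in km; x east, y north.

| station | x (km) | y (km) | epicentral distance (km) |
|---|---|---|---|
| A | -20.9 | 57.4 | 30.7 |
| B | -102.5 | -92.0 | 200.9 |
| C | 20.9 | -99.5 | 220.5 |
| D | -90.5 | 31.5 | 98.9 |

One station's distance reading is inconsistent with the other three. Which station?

Solve using three stations at a time. Using A, B, D (subtract circle equations pairwise → linear system) gives (x, y) ≈ (-7.2, 84.9).
Distances from that point to each station vs reported:
  A: calculated 30.7 vs reported 30.7 → residual 0.0 km
  B: calculated 200.9 vs reported 200.9 → residual 0.0 km
  C: calculated 186.5 vs reported 220.5 → residual 34.0 km
  D: calculated 98.9 vs reported 98.9 → residual 0.0 km
A, B, D are mutually consistent (residuals ≈ 0); C is off by 34.0 km.

C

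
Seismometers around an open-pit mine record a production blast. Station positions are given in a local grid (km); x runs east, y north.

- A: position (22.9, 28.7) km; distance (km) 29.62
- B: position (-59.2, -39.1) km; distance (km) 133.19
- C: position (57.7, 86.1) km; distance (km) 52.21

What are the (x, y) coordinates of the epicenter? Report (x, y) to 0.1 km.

52.0 km east, 34.2 km north

Circle about each station: (x − 22.9)² + (y − 28.7)² = 29.62²; (x + 59.2)² + (y + 39.1)² = 133.19²; (x − 57.7)² + (y − 86.1)² = 52.21².
Subtracting the A equation from the B and C equations removes the quadratic terms:
-164.2 x − 135.6 y = -13176.88
69.6 x + 114.8 y = 7545.86
Solving the 2×2 system: x ≈ 52.0, y ≈ 34.2 km.
Check against A (with the unrounded x, y): √((x − 22.9)²+(y − 28.7)²) = 29.62 ≈ 29.62 km. ✓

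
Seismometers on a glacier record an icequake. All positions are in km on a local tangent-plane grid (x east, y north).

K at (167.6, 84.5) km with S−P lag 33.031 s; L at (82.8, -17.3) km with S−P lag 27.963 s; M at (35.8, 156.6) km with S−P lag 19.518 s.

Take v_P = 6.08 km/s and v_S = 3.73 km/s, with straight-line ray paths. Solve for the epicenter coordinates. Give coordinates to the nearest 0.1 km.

Distance from S−P lag: d = Δt · v_P v_S / (v_P − v_S) = Δt · (6.08·3.73)/(6.08−3.73) ≈ 9.6504·Δt.
So d_K = 318.76, d_L = 269.85, d_M = 188.36 km.
Circle about each station: (x − 167.6)² + (y − 84.5)² = 318.76²; (x − 82.8)² + (y + 17.3)² = 269.85²; (x − 35.8)² + (y − 156.6)² = 188.36².
Subtracting the K equation from the L and M equations removes the quadratic terms:
-169.6 x − 203.6 y = 714.04
-263.6 x + 144.2 y = 56703.64
Solving the 2×2 system: x ≈ -149.1, y ≈ 120.7 km.

(-149.1, 120.7)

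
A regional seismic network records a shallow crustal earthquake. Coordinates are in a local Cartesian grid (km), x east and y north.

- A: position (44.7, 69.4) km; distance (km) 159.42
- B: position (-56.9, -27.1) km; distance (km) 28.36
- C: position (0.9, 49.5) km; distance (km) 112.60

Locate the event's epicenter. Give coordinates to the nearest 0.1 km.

Circle about each station: (x − 44.7)² + (y − 69.4)² = 159.42²; (x + 56.9)² + (y + 27.1)² = 28.36²; (x − 0.9)² + (y − 49.5)² = 112.60².
Subtracting pairs of circle equations eliminates x²+y² and gives linear equations (the radical axes):
-203.2 x − 193.0 y = 21768.02
-87.6 x − 39.8 y = 8372.59
Solving the 2×2 system: x ≈ -85.0, y ≈ -23.3 km.

x ≈ -85.0 km, y ≈ -23.3 km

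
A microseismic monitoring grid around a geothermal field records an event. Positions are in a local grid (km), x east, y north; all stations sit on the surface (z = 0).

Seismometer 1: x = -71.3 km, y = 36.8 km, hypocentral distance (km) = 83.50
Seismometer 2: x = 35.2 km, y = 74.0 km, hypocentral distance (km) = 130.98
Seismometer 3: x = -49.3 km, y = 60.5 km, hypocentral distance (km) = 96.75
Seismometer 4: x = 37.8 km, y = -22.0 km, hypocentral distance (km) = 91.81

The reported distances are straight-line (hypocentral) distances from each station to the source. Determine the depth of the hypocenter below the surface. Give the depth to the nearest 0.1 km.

Each station gives a sphere (x−x_i)² + (y−y_i)² + z² = d_i² (stations at z=0).
Subtracting the Seismometer 1 sphere from Seismometer 2 and Seismometer 3: z² cancels, leaving linear equations in x and y:
213.0 x + 74.4 y = -9906.40
44.0 x + 47.4 y = -2735.50
Solving: x ≈ -38.994, y ≈ -21.514 km (keep extra digits for the depth step; rounded: -39.0, -21.5).
Then from the Seismometer 1 sphere: z² = 83.50² − (x + 71.3)² − (y − 36.8)² with x = -38.994, y = -21.514, so z ≈ 50.280 ≈ 50.3 km.

50.3 km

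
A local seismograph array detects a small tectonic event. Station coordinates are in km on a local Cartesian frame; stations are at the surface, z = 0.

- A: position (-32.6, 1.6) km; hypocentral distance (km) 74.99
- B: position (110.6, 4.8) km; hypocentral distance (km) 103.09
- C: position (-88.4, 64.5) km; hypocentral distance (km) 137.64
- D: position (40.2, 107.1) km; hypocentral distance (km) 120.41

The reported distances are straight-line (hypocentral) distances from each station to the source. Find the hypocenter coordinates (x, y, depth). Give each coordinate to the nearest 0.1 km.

Each station gives a sphere (x−x_i)² + (y−y_i)² + z² = d_i² (stations at z=0).
Subtracting the A sphere from B and C: z² cancels, leaving linear equations in x and y:
286.4 x + 6.4 y = 6186.03
-111.6 x + 125.8 y = -2411.78
Solving: x ≈ 21.600, y ≈ -0.010 km (keep extra digits for the depth step; rounded: 21.6, -0.0).
Then from the A sphere: z² = 74.99² − (x + 32.6)² − (y − 1.6)² with x = 21.600, y = -0.010, so z ≈ 51.800 ≈ 51.8 km.
Check against D (with the unrounded solution): distance 120.42 ≈ 120.41 km. ✓

(21.6, -0.0, 51.8)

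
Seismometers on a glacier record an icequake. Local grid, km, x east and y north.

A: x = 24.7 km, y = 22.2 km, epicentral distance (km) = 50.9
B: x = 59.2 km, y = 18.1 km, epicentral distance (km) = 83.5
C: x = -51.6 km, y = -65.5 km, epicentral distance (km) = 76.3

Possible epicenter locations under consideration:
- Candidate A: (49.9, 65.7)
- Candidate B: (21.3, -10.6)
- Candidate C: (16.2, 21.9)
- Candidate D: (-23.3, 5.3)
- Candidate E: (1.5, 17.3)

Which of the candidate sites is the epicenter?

For each candidate, compare |candidate − station| to the reported distance:
Candidate A: residuals A 0.6, B 35.0, C 89.6 → max 89.6 km
Candidate B: residuals A 17.9, B 36.0, C 15.0 → max 36.0 km
Candidate C: residuals A 42.4, B 40.3, C 34.3 → max 42.4 km
Candidate D: residuals A 0.0, B 0.0, C 0.1 → max 0.1 km
Candidate E: residuals A 27.2, B 25.8, C 22.1 → max 27.2 km
Only Candidate D has all residuals ≈ 0.

Candidate D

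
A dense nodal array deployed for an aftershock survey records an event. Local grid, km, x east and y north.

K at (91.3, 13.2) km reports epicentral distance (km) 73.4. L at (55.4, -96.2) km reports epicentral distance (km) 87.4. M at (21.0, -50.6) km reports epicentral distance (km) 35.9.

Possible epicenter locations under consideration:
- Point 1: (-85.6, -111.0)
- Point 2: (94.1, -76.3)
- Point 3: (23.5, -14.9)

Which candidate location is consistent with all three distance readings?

Point 3

For each candidate, compare |candidate − station| to the reported distance:
Point 1: residuals K 142.7, L 54.4, M 86.6 → max 142.7 km
Point 2: residuals K 16.1, L 43.9, M 41.6 → max 43.9 km
Point 3: residuals K 0.0, L 0.1, M 0.1 → max 0.1 km
Only Point 3 has all residuals ≈ 0.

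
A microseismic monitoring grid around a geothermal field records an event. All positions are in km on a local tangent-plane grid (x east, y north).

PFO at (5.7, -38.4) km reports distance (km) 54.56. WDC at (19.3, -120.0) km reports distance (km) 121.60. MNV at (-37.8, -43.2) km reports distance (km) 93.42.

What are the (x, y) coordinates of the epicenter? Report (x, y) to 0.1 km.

Circle about each station: (x − 5.7)² + (y + 38.4)² = 54.56²; (x − 19.3)² + (y + 120.0)² = 121.60²; (x + 37.8)² + (y + 43.2)² = 93.42².
Subtracting pairs of circle equations eliminates x²+y² and gives linear equations (the radical axes):
27.2 x − 163.2 y = 1455.67
-87.0 x − 9.6 y = -3962.47
Solving the 2×2 system: x ≈ 45.7, y ≈ -1.3 km.
Check against PFO (with the unrounded x, y): √((x − 5.7)²+(y + 38.4)²) = 54.55 ≈ 54.56 km. ✓

(45.7, -1.3)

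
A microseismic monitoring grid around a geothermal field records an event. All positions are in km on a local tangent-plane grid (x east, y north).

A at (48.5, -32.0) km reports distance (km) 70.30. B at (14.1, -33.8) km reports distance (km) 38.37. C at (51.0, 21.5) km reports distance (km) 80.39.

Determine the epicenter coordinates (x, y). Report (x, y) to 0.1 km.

Circle about each station: (x − 48.5)² + (y + 32.0)² = 70.30²; (x − 14.1)² + (y + 33.8)² = 38.37²; (x − 51.0)² + (y − 21.5)² = 80.39².
Subtracting the A equation from the B and C equations removes the quadratic terms:
-68.8 x − 3.6 y = 1434.83
5.0 x + 107.0 y = -1833.46
Solving the 2×2 system: x ≈ -20.0, y ≈ -16.2 km.

(-20.0, -16.2)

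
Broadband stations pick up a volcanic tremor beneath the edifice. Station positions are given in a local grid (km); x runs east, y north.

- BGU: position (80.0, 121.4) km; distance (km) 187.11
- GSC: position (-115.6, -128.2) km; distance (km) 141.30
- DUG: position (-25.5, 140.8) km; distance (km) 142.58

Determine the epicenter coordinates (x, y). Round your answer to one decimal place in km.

Circle about each station: (x − 80.0)² + (y − 121.4)² = 187.11²; (x + 115.6)² + (y + 128.2)² = 141.30²; (x + 25.5)² + (y − 140.8)² = 142.58².
Subtracting the BGU equation from the GSC and DUG equations removes the quadratic terms:
-391.2 x − 499.2 y = 23705.10
-211.0 x + 38.8 y = 14018.03
Solving the 2×2 system: x ≈ -65.7, y ≈ 4.0 km.

x ≈ -65.7 km, y ≈ 4.0 km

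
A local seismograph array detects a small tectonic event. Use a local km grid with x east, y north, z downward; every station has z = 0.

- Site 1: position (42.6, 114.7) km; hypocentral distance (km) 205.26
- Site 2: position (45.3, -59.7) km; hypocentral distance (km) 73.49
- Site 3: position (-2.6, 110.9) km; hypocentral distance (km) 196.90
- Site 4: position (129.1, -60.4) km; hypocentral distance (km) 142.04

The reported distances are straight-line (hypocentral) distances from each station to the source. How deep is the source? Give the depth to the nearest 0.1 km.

Each station gives a sphere (x−x_i)² + (y−y_i)² + z² = d_i² (stations at z=0).
Subtracting the Site 1 sphere from Site 2 and Site 3: z² cancels, leaving linear equations in x and y:
5.4 x − 348.8 y = 27376.22
-90.4 x − 7.6 y = 696.78
Solving: x ≈ -1.108, y ≈ -78.504 km (keep extra digits for the depth step; rounded: -1.1, -78.5).
Then from the Site 1 sphere: z² = 205.26² − (x − 42.6)² − (y − 114.7)² with x = -1.108, y = -78.504, so z ≈ 53.791 ≈ 53.8 km.
Check against Site 4 (with the unrounded solution): distance 142.04 ≈ 142.04 km. ✓

z ≈ 53.8 km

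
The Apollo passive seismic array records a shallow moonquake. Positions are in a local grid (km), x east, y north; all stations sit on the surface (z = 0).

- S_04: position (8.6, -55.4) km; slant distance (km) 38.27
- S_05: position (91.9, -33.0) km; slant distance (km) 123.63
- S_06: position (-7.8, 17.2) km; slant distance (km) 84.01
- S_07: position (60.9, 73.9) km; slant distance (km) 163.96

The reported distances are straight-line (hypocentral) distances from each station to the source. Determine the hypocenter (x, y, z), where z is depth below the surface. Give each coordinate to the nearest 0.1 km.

Each station gives a sphere (x−x_i)² + (y−y_i)² + z² = d_i² (stations at z=0).
Subtracting the S_04 sphere from S_05 and S_06: z² cancels, leaving linear equations in x and y:
166.6 x + 44.8 y = -7428.29
-32.8 x + 145.2 y = -8379.53
Solving: x ≈ -27.404, y ≈ -63.901 km (keep extra digits for the depth step; rounded: -27.4, -63.9).
Then from the S_04 sphere: z² = 38.27² − (x − 8.6)² − (y + 55.4)² with x = -27.404, y = -63.901, so z ≈ 9.800 ≈ 9.8 km.

(-27.4, -63.9, 9.8)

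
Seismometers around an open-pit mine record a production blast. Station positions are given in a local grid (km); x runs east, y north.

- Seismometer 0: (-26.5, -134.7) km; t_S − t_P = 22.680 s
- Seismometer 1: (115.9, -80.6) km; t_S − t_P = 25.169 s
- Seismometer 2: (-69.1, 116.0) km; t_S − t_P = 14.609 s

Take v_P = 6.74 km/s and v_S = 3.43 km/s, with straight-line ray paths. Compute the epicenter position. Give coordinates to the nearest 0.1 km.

Distance from S−P lag: d = Δt · v_P v_S / (v_P − v_S) = Δt · (6.74·3.43)/(6.74−3.43) ≈ 6.9844·Δt.
So d_Seismometer 0 = 158.41, d_Seismometer 1 = 175.79, d_Seismometer 2 = 102.03 km.
Circle about each station: (x + 26.5)² + (y + 134.7)² = 158.41²; (x − 115.9)² + (y + 80.6)² = 175.79²; (x + 69.1)² + (y − 116.0)² = 102.03².
Subtracting the Seismometer 0 equation from the Seismometer 1 and Seismometer 2 equations removes the quadratic terms:
284.8 x + 108.2 y = -4725.57
-85.2 x + 501.4 y = 14068.08
Solving the 2×2 system: x ≈ -25.6, y ≈ 23.7 km.

-25.6 km east, 23.7 km north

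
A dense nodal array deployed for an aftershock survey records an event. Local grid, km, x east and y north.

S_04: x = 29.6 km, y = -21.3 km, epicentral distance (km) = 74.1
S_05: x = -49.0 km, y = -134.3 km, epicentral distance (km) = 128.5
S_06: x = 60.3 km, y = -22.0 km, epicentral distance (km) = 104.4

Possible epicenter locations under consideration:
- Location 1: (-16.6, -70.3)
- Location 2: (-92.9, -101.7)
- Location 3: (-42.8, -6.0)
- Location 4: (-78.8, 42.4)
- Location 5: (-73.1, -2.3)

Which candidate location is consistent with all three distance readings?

Location 3

For each candidate, compare |candidate − station| to the reported distance:
Location 1: residuals S_04 6.8, S_05 56.8, S_06 13.6 → max 56.8 km
Location 2: residuals S_04 72.4, S_05 73.8, S_06 68.3 → max 73.8 km
Location 3: residuals S_04 0.1, S_05 0.1, S_06 0.1 → max 0.1 km
Location 4: residuals S_04 51.6, S_05 50.7, S_06 48.9 → max 51.6 km
Location 5: residuals S_04 30.3, S_05 5.7, S_06 30.4 → max 30.4 km
Only Location 3 has all residuals ≈ 0.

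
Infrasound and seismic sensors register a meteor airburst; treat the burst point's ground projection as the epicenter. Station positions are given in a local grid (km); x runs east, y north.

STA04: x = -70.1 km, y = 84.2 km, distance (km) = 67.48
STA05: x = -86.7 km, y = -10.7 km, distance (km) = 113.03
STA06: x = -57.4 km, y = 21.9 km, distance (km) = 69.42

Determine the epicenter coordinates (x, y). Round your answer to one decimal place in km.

Circle about each station: (x + 70.1)² + (y − 84.2)² = 67.48²; (x + 86.7)² + (y + 10.7)² = 113.03²; (x + 57.4)² + (y − 21.9)² = 69.42².
Subtracting pairs of circle equations eliminates x²+y² and gives linear equations (the radical axes):
-33.2 x − 189.8 y = -12594.50
25.4 x − 124.6 y = -8494.87
Solving the 2×2 system: x ≈ -4.8, y ≈ 67.2 km.
Check against STA04 (with the unrounded x, y): √((x + 70.1)²+(y − 84.2)²) = 67.47 ≈ 67.48 km. ✓

x ≈ -4.8 km, y ≈ 67.2 km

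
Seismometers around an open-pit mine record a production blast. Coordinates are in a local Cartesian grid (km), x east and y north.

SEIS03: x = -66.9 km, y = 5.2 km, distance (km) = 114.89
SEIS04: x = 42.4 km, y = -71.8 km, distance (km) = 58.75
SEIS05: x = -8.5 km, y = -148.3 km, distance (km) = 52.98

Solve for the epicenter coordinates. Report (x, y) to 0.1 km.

(-11.4, -95.4)

Circle about each station: (x + 66.9)² + (y − 5.2)² = 114.89²; (x − 42.4)² + (y + 71.8)² = 58.75²; (x + 8.5)² + (y + 148.3)² = 52.98².
Subtracting the SEIS03 equation from the SEIS04 and SEIS05 equations removes the quadratic terms:
218.6 x − 154.0 y = 12198.50
116.8 x − 307.0 y = 27955.32
Solving the 2×2 system: x ≈ -11.4, y ≈ -95.4 km.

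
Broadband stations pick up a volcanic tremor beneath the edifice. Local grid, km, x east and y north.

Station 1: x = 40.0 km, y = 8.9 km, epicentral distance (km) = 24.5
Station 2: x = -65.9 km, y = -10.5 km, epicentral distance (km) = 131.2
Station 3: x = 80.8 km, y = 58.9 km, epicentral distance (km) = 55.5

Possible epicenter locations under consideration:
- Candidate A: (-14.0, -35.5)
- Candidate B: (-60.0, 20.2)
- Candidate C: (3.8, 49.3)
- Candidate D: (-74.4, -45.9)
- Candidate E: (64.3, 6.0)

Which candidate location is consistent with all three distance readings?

For each candidate, compare |candidate − station| to the reported distance:
Candidate A: residuals Station 1 45.4, Station 2 73.6, Station 3 78.3 → max 78.3 km
Candidate B: residuals Station 1 76.1, Station 2 99.9, Station 3 90.5 → max 99.9 km
Candidate C: residuals Station 1 29.7, Station 2 39.4, Station 3 22.1 → max 39.4 km
Candidate D: residuals Station 1 102.3, Station 2 94.8, Station 3 131.8 → max 131.8 km
Candidate E: residuals Station 1 0.0, Station 2 0.0, Station 3 0.1 → max 0.1 km
Only Candidate E has all residuals ≈ 0.

Candidate E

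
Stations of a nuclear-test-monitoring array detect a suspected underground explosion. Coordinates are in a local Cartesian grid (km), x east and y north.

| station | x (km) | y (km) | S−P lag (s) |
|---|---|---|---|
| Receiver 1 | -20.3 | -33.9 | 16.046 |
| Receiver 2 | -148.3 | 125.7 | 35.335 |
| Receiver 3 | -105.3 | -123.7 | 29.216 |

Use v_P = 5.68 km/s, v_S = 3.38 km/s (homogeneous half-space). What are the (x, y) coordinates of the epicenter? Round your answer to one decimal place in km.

Distance from S−P lag: d = Δt · v_P v_S / (v_P − v_S) = Δt · (5.68·3.38)/(5.68−3.38) ≈ 8.3471·Δt.
So d_Receiver 1 = 133.94, d_Receiver 2 = 294.95, d_Receiver 3 = 243.87 km.
Circle about each station: (x + 20.3)² + (y + 33.9)² = 133.94²; (x + 148.3)² + (y − 125.7)² = 294.95²; (x + 105.3)² + (y + 123.7)² = 243.87².
Subtracting pairs of circle equations eliminates x²+y² and gives linear equations (the radical axes):
-256.0 x + 319.2 y = -32823.50
-170.0 x − 179.6 y = -16704.17
Solving the 2×2 system: x ≈ 112.0, y ≈ -13.0 km.

(112.0, -13.0)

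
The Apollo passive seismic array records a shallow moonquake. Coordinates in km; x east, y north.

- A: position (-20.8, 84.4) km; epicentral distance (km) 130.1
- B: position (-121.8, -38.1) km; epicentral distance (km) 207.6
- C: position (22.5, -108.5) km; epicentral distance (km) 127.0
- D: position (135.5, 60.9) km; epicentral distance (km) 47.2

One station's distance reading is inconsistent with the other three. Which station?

D

Solve using three stations at a time. Using A, B, C (subtract circle equations pairwise → linear system) gives (x, y) ≈ (81.5, 4.0).
Distances from that point to each station vs reported:
  A: calculated 130.1 vs reported 130.1 → residual 0.0 km
  B: calculated 207.6 vs reported 207.6 → residual 0.0 km
  C: calculated 127.0 vs reported 127.0 → residual 0.0 km
  D: calculated 78.5 vs reported 47.2 → residual 31.3 km
A, B, C are mutually consistent (residuals ≈ 0); D is off by 31.3 km.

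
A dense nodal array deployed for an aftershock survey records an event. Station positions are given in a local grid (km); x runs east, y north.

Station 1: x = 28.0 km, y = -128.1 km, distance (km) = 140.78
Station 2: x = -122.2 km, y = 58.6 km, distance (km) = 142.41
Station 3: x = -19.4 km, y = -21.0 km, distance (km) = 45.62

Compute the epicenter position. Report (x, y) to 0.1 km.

x ≈ 12.3 km, y ≈ 11.8 km

Circle about each station: (x − 28.0)² + (y + 128.1)² = 140.78²; (x + 122.2)² + (y − 58.6)² = 142.41²; (x + 19.4)² + (y + 21.0)² = 45.62².
Subtracting pairs of circle equations eliminates x²+y² and gives linear equations (the radical axes):
-300.4 x + 373.4 y = 711.59
-94.8 x + 214.2 y = 1361.57
Solving the 2×2 system: x ≈ 12.3, y ≈ 11.8 km.
Check against Station 1 (with the unrounded x, y): √((x − 28.0)²+(y + 128.1)²) = 140.78 ≈ 140.78 km. ✓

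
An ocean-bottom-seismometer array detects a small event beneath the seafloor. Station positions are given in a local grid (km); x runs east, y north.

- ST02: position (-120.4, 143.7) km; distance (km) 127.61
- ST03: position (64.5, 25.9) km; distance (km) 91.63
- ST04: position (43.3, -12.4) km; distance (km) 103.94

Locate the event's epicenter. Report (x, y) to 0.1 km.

(-12.8, 75.1)

Circle about each station: (x + 120.4)² + (y − 143.7)² = 127.61²; (x − 64.5)² + (y − 25.9)² = 91.63²; (x − 43.3)² + (y + 12.4)² = 103.94².
Subtracting the ST02 equation from the ST03 and ST04 equations removes the quadratic terms:
369.8 x − 235.6 y = -22426.53
327.4 x − 312.2 y = -27636.41
Solving the 2×2 system: x ≈ -12.8, y ≈ 75.1 km.
Check against ST02 (with the unrounded x, y): √((x + 120.4)²+(y − 143.7)²) = 127.61 ≈ 127.61 km. ✓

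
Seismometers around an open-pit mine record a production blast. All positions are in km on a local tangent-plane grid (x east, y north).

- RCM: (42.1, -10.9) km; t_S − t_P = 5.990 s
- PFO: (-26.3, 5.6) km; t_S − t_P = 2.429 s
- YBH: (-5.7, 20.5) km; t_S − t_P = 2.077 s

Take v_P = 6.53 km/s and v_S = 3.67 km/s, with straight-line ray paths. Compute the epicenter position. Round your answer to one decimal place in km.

-6.1 km east, 3.1 km north

Distance from S−P lag: d = Δt · v_P v_S / (v_P − v_S) = Δt · (6.53·3.67)/(6.53−3.67) ≈ 8.3794·Δt.
So d_RCM = 50.19, d_PFO = 20.35, d_YBH = 17.40 km.
Circle about each station: (x − 42.1)² + (y + 10.9)² = 50.19²; (x + 26.3)² + (y − 5.6)² = 20.35²; (x + 5.7)² + (y − 20.5)² = 17.40².
Subtracting the RCM equation from the PFO and YBH equations removes the quadratic terms:
-136.8 x + 33.0 y = 936.74
-95.6 x + 62.8 y = 777.80
Solving the 2×2 system: x ≈ -6.1, y ≈ 3.1 km.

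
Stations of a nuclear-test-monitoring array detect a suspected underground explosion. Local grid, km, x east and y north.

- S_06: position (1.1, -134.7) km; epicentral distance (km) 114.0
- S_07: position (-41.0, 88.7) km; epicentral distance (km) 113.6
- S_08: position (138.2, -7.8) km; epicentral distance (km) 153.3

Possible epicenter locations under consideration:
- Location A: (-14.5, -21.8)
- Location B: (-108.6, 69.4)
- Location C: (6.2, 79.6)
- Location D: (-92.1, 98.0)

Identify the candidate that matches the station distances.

For each candidate, compare |candidate − station| to the reported distance:
Location A: residuals S_06 0.0, S_07 0.0, S_08 0.0 → max 0.0 km
Location B: residuals S_06 117.7, S_07 43.3, S_08 105.3 → max 117.7 km
Location C: residuals S_06 100.4, S_07 65.5, S_08 5.0 → max 100.4 km
Location D: residuals S_06 136.7, S_07 61.7, S_08 100.1 → max 136.7 km
Only Location A has all residuals ≈ 0.

Location A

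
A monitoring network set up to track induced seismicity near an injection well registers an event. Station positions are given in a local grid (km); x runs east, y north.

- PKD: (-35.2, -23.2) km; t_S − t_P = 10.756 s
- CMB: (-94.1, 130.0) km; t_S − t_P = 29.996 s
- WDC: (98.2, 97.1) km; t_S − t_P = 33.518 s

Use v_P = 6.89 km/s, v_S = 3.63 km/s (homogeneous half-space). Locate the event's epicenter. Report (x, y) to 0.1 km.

Distance from S−P lag: d = Δt · v_P v_S / (v_P − v_S) = Δt · (6.89·3.63)/(6.89−3.63) ≈ 7.6720·Δt.
So d_PKD = 82.52, d_CMB = 230.13, d_WDC = 257.15 km.
Circle about each station: (x + 35.2)² + (y + 23.2)² = 82.52²; (x + 94.1)² + (y − 130.0)² = 230.13²; (x − 98.2)² + (y − 97.1)² = 257.15².
Subtracting pairs of circle equations eliminates x²+y² and gives linear equations (the radical axes):
-117.8 x + 306.4 y = -22172.74
266.8 x + 240.6 y = -42022.20
Solving the 2×2 system: x ≈ -68.5, y ≈ -98.7 km.

-68.5 km east, -98.7 km north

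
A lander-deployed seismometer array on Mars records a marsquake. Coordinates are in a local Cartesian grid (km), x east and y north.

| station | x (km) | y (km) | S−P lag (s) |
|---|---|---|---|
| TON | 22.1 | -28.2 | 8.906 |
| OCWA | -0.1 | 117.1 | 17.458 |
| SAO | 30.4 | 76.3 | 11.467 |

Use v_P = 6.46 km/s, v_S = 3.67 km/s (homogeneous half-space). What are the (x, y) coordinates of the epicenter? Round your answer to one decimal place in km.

Distance from S−P lag: d = Δt · v_P v_S / (v_P − v_S) = Δt · (6.46·3.67)/(6.46−3.67) ≈ 8.4976·Δt.
So d_TON = 75.68, d_OCWA = 148.35, d_SAO = 97.44 km.
Circle about each station: (x − 22.1)² + (y + 28.2)² = 75.68²; (x + 0.1)² + (y − 117.1)² = 148.35²; (x − 30.4)² + (y − 76.3)² = 97.44².
Subtracting the TON equation from the OCWA and SAO equations removes the quadratic terms:
-44.4 x + 290.6 y = -3851.49
16.6 x + 209.0 y = 1695.11
Solving the 2×2 system: x ≈ 92.0, y ≈ 0.8 km.
Check against TON (with the unrounded x, y): √((x − 22.1)²+(y + 28.2)²) = 75.68 ≈ 75.68 km. ✓

92.0 km east, 0.8 km north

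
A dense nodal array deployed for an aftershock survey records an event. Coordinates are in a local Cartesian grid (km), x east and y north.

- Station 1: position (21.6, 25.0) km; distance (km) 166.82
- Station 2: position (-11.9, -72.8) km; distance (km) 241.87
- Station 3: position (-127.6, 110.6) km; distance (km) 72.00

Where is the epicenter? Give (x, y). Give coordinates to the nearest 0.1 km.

Circle about each station: (x − 21.6)² + (y − 25.0)² = 166.82²; (x + 11.9)² + (y + 72.8)² = 241.87²; (x + 127.6)² + (y − 110.6)² = 72.00².
Subtracting the Station 1 equation from the Station 2 and Station 3 equations removes the quadratic terms:
-67.0 x − 195.6 y = -26322.29
-298.4 x + 171.2 y = 50067.47
Solving the 2×2 system: x ≈ -75.7, y ≈ 160.5 km.
Check against Station 1 (with the unrounded x, y): √((x − 21.6)²+(y − 25.0)²) = 166.82 ≈ 166.82 km. ✓

-75.7 km east, 160.5 km north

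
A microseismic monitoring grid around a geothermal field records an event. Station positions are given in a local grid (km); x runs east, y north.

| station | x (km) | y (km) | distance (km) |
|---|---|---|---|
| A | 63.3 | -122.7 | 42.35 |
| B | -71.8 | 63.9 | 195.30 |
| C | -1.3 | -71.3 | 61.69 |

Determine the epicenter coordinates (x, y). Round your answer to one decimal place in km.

59.7 km east, -80.5 km north

Circle about each station: (x − 63.3)² + (y + 122.7)² = 42.35²; (x + 71.8)² + (y − 63.9)² = 195.30²; (x + 1.3)² + (y + 71.3)² = 61.69².
Subtracting the A equation from the B and C equations removes the quadratic terms:
-270.2 x + 373.2 y = -46172.30
-129.2 x + 102.8 y = -15988.93
Solving the 2×2 system: x ≈ 59.7, y ≈ -80.5 km.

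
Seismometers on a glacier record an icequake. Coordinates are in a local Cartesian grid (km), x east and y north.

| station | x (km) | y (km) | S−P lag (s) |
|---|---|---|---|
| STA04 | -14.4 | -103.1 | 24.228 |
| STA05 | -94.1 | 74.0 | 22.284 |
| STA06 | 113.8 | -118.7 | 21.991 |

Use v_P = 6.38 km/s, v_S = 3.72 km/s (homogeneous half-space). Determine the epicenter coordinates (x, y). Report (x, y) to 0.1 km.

(104.7, 77.3)

Distance from S−P lag: d = Δt · v_P v_S / (v_P − v_S) = Δt · (6.38·3.72)/(6.38−3.72) ≈ 8.9224·Δt.
So d_STA04 = 216.17, d_STA05 = 198.83, d_STA06 = 196.21 km.
Circle about each station: (x + 14.4)² + (y + 103.1)² = 216.17²; (x + 94.1)² + (y − 74.0)² = 198.83²; (x − 113.8)² + (y + 118.7)² = 196.21².
Subtracting the STA04 equation from the STA05 and STA06 equations removes the quadratic terms:
-159.4 x + 354.2 y = 10689.94
256.4 x − 31.2 y = 24434.26
Solving the 2×2 system: x ≈ 104.7, y ≈ 77.3 km.
Check against STA04 (with the unrounded x, y): √((x + 14.4)²+(y + 103.1)²) = 216.17 ≈ 216.17 km. ✓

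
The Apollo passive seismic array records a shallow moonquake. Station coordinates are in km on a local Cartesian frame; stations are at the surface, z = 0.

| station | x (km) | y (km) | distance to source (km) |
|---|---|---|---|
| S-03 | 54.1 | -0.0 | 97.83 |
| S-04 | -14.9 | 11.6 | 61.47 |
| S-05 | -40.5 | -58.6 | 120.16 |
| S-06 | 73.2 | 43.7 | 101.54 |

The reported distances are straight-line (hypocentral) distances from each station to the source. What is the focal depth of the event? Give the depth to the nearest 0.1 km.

z ≈ 49.6 km

Each station gives a sphere (x−x_i)² + (y−y_i)² + z² = d_i² (stations at z=0).
Subtracting the S-03 sphere from S-04 and S-05: z² cancels, leaving linear equations in x and y:
-138.0 x + 23.2 y = 3221.91
-189.2 x − 117.2 y = -2720.32
Solving: x ≈ -15.294, y ≈ 47.901 km (keep extra digits for the depth step; rounded: -15.3, 47.9).
Then from the S-03 sphere: z² = 97.83² − (x − 54.1)² − y² with x = -15.294, y = 47.901, so z ≈ 49.605 ≈ 49.6 km.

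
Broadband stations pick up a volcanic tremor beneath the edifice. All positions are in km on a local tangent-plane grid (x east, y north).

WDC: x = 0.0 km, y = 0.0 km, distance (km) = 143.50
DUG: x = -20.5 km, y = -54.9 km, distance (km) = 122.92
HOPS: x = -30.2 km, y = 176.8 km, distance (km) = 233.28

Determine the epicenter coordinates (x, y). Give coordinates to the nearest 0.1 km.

x ≈ -140.6 km, y ≈ -28.7 km

Circle about each station: x² + y² = 143.50²; (x + 20.5)² + (y + 54.9)² = 122.92²; (x + 30.2)² + (y − 176.8)² = 233.28².
Subtracting pairs of circle equations eliminates x²+y² and gives linear equations (the radical axes):
-41.0 x − 109.8 y = 8917.18
-60.4 x + 353.6 y = -1657.03
Solving the 2×2 system: x ≈ -140.6, y ≈ -28.7 km.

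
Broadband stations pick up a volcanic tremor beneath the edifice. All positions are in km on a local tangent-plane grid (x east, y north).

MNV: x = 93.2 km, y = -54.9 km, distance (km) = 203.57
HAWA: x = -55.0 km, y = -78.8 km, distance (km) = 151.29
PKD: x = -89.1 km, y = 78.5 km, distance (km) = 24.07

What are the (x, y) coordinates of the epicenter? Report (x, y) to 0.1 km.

Circle about each station: (x − 93.2)² + (y + 54.9)² = 203.57²; (x + 55.0)² + (y + 78.8)² = 151.29²; (x + 89.1)² + (y − 78.5)² = 24.07².
Subtracting pairs of circle equations eliminates x²+y² and gives linear equations (the radical axes):
-296.4 x − 47.8 y = 16086.27
-364.6 x + 266.8 y = 43262.19
Solving the 2×2 system: x ≈ -65.9, y ≈ 72.1 km.

-65.9 km east, 72.1 km north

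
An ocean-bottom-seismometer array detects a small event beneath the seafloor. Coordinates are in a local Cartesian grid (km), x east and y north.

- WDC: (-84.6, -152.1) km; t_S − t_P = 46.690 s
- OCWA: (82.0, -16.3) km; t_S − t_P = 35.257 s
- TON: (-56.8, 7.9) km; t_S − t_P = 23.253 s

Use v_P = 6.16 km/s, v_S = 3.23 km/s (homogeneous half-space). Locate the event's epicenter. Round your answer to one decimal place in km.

Distance from S−P lag: d = Δt · v_P v_S / (v_P − v_S) = Δt · (6.16·3.23)/(6.16−3.23) ≈ 6.7907·Δt.
So d_WDC = 317.06, d_OCWA = 239.42, d_TON = 157.90 km.
Circle about each station: (x + 84.6)² + (y + 152.1)² = 317.06²; (x − 82.0)² + (y + 16.3)² = 239.42²; (x + 56.8)² + (y − 7.9)² = 157.90².
Subtracting the WDC equation from the OCWA and TON equations removes the quadratic terms:
333.2 x + 271.6 y = 19903.23
55.6 x + 320.0 y = 48591.71
Solving the 2×2 system: x ≈ -74.6, y ≈ 164.8 km.

-74.6 km east, 164.8 km north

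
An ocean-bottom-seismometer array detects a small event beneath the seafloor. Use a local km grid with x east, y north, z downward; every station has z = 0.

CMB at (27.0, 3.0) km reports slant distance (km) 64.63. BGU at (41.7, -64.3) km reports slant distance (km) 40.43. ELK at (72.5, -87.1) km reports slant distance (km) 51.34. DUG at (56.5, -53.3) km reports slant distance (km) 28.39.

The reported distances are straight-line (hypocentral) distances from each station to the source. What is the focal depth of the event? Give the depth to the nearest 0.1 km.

Each station gives a sphere (x−x_i)² + (y−y_i)² + z² = d_i² (stations at z=0).
Subtracting the CMB sphere from BGU and ELK: z² cancels, leaving linear equations in x and y:
29.4 x − 134.6 y = 7677.83
91.0 x − 180.2 y = 13645.90
Solving: x ≈ 65.201, y ≈ -42.800 km (keep extra digits for the depth step; rounded: 65.2, -42.8).
Then from the CMB sphere: z² = 64.63² − (x − 27.0)² − (y − 3.0)² with x = 65.201, y = -42.800, so z ≈ 24.901 ≈ 24.9 km.

24.9 km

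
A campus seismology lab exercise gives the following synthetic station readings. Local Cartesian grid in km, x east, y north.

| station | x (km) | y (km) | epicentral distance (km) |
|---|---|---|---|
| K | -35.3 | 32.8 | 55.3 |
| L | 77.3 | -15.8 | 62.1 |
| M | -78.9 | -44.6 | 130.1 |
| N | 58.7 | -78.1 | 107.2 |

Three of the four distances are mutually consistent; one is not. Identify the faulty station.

Solve using three stations at a time. Using L, M, N (subtract circle equations pairwise → linear system) gives (x, y) ≈ (30.8, 25.4).
Distances from that point to each station vs reported:
  K: calculated 66.5 vs reported 55.3 → residual 11.2 km
  L: calculated 62.2 vs reported 62.1 → residual 0.1 km
  M: calculated 130.1 vs reported 130.1 → residual 0.0 km
  N: calculated 107.2 vs reported 107.2 → residual 0.0 km
L, M, N are mutually consistent (residuals ≈ 0); K is off by 11.2 km.

K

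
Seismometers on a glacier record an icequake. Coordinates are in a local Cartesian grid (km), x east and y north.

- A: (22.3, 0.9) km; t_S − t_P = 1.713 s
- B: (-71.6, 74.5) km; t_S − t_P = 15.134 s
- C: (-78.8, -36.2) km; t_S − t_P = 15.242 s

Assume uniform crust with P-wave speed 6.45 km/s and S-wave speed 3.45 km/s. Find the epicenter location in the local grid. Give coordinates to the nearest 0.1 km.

22.7 km east, 13.6 km north

Distance from S−P lag: d = Δt · v_P v_S / (v_P − v_S) = Δt · (6.45·3.45)/(6.45−3.45) ≈ 7.4175·Δt.
So d_A = 12.71, d_B = 112.26, d_C = 113.06 km.
Circle about each station: (x − 22.3)² + (y − 0.9)² = 12.71²; (x + 71.6)² + (y − 74.5)² = 112.26²; (x + 78.8)² + (y + 36.2)² = 113.06².
Subtracting pairs of circle equations eliminates x²+y² and gives linear equations (the radical axes):
-187.8 x + 147.2 y = -2262.05
-202.2 x − 74.2 y = -5599.24
Solving the 2×2 system: x ≈ 22.7, y ≈ 13.6 km.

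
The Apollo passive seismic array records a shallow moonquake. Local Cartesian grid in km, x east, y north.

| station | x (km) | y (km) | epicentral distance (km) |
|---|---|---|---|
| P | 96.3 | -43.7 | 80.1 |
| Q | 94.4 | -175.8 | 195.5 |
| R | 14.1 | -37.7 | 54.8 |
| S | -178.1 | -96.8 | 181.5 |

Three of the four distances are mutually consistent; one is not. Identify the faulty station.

S

Solve using three stations at a time. Using P, Q, R (subtract circle equations pairwise → linear system) gives (x, y) ≈ (38.2, 11.5).
Distances from that point to each station vs reported:
  P: calculated 80.1 vs reported 80.1 → residual 0.0 km
  Q: calculated 195.5 vs reported 195.5 → residual 0.0 km
  R: calculated 54.8 vs reported 54.8 → residual 0.0 km
  S: calculated 241.9 vs reported 181.5 → residual 60.4 km
P, Q, R are mutually consistent (residuals ≈ 0); S is off by 60.4 km.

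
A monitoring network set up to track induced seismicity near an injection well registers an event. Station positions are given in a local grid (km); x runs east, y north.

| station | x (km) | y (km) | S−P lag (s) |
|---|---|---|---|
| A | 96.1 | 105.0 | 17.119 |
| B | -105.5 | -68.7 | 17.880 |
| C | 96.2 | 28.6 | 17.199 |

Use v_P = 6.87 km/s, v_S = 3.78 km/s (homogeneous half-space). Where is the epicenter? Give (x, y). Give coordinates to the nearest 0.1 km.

x ≈ -42.9 km, y ≈ 67.9 km

Distance from S−P lag: d = Δt · v_P v_S / (v_P − v_S) = Δt · (6.87·3.78)/(6.87−3.78) ≈ 8.4041·Δt.
So d_A = 143.87, d_B = 150.26, d_C = 144.54 km.
Circle about each station: (x − 96.1)² + (y − 105.0)² = 143.87²; (x + 105.5)² + (y + 68.7)² = 150.26²; (x − 96.2)² + (y − 28.6)² = 144.54².
Subtracting pairs of circle equations eliminates x²+y² and gives linear equations (the radical axes):
-403.2 x − 347.4 y = -6289.76
0.2 x − 152.8 y = -10381.04
Solving the 2×2 system: x ≈ -42.9, y ≈ 67.9 km.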